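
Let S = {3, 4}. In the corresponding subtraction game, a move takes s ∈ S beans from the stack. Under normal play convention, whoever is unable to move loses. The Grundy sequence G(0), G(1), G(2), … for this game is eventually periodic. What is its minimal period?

G(0) = 0
G(1) = mex{} = 0
G(2) = mex{} = 0
G(3) = mex{0} = 1
G(4) = mex{0,0} = 1
G(5) = mex{0,0} = 1
G(6) = mex{1,0} = 2
G(7) = mex{1,1} = 0
G(8) = mex{1,1} = 0
G(9) = mex{2,1} = 0
G(10) = mex{0,2} = 1
G(11) = mex{0,0} = 1
G(12) = mex{0,0} = 1
G(13) = mex{1,0} = 2
G(14) = mex{1,1} = 0
G(15) = mex{1,1} = 0
G(n+7) = G(n) holds for n = 0,…,3 (a full window of length max(S) = 4), so the sequence is purely periodic with period 7.

7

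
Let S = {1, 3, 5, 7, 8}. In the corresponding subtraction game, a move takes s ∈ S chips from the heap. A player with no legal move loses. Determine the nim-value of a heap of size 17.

G(0) = 0
G(1) = mex{0} = 1
G(2) = mex{1} = 0
G(3) = mex{0,0} = 1
G(4) = mex{1,1} = 0
G(5) = mex{0,0,0} = 1
G(6) = mex{1,1,1} = 0
G(7) = mex{0,0,0,0} = 1
G(8) = mex{1,1,1,1,0} = 2
G(9) = mex{2,0,0,0,1} = 3
G(10) = mex{3,1,1,1,0} = 2
G(11) = mex{2,2,0,0,1} = 3
G(12) = mex{3,3,1,1,0} = 2
G(13) = mex{2,2,2,0,1} = 3
G(14) = mex{3,3,3,1,0} = 2
G(15) = mex{2,2,2,2,1} = 0
G(16) = mex{0,3,3,3,2} = 1
G(17) = mex{1,2,2,2,3} = 0

0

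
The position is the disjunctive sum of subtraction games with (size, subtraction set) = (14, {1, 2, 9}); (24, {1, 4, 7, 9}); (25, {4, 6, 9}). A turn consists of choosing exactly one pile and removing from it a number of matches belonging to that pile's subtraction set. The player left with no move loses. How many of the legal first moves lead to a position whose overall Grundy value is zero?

Pile A, S = {1, 2, 9}:
G(0) = 0
G(1) = mex{0} = 1
G(2) = mex{1,0} = 2
G(3) = mex{2,1} = 0
G(4) = mex{0,2} = 1
G(5) = mex{1,0} = 2
G(6) = mex{2,1} = 0
G(7) = mex{0,2} = 1
G(8) = mex{1,0} = 2
G(9) = mex{2,1,0} = 3
G(10) = mex{3,2,1} = 0
G(11) = mex{0,3,2} = 1
G(12) = mex{1,0,0} = 2
G(13) = mex{2,1,1} = 0
G(14) = mex{0,2,2} = 1
G_A(14) = 1.
Pile B, S = {1, 4, 7, 9}:
n :  0  1  2  3  4  5  6  7  8  9 10 11 12 13 14 15 16 17 18 19 20 21 22 23 24
G :  0  1  0  1  2  0  1  2  0  1  0  1  2  0  1  2  0  1  0  1  2  0  1  2  0
G_B(24) = 0.
Pile C, S = {4, 6, 9}:
G(0) = 0
G(1) = mex{} = 0
G(2) = mex{} = 0
G(3) = mex{} = 0
G(4) = mex{0} = 1
G(5) = mex{0} = 1
G(6) = mex{0,0} = 1
G(7) = mex{0,0} = 1
G(8) = mex{1,0} = 2
G(9) = mex{1,0,0} = 2
G(10) = mex{1,1,0} = 2
G(11) = mex{1,1,0} = 2
G(12) = mex{2,1,0} = 3
G(13) = mex{2,1,1} = 0
G(14) = mex{2,2,1} = 0
G(15) = mex{2,2,1} = 0
G(16) = mex{3,2,1} = 0
G(17) = mex{0,2,2} = 1
G(18) = mex{0,3,2} = 1
G(19) = mex{0,0,2} = 1
G(20) = mex{0,0,2} = 1
G(21) = mex{1,0,3} = 2
G(22) = mex{1,0,0} = 2
G(23) = mex{1,1,0} = 2
G(24) = mex{1,1,0} = 2
G(25) = mex{2,1,0} = 3
G_C(25) = 3.
Combined Grundy value = 1 ⊕ 0 ⊕ 3 = 2.
A winning move leaves total XOR = 0, i.e. changes one component's Grundy value g to g ⊕ X where X is the current total.
Pile A: need g' = 1⊕2 = 3. Options: 14−1→G=0, 14−2→G=2, 14−9→G=2. Hits: 0.
Pile B: need g' = 0⊕2 = 2. Options: 24−1→G=2, 24−4→G=2, 24−7→G=1, 24−9→G=2. Hits: 3.
Pile C: need g' = 3⊕2 = 1. Options: 25−4→G=2, 25−6→G=1, 25−9→G=0. Hits: 1.

4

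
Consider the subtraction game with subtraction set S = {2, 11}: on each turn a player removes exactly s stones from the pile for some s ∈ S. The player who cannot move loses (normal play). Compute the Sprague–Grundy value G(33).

n :  0  1  2  3  4  5  6  7  8  9 10 11 12 13 14 15 16 17 18 19 20 21 22 23 24 25 26 27 28 29 30 31 32 33
G :  0  0  1  1  0  0  1  1  0  0  1  1  2  0  0  1  1  0  0  1  1  0  0  1  1  2  0  0  1  1  0  0  1  1

1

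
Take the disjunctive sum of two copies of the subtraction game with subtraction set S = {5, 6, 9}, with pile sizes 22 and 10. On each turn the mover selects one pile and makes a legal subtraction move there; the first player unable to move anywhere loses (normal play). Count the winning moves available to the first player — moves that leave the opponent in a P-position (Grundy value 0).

All piles use S = {5, 6, 9}:
G(0) = 0
G(1) = mex{} = 0
G(2) = mex{} = 0
G(3) = mex{} = 0
G(4) = mex{} = 0
G(5) = mex{0} = 1
G(6) = mex{0,0} = 1
G(7) = mex{0,0} = 1
G(8) = mex{0,0} = 1
G(9) = mex{0,0,0} = 1
G(10) = mex{1,0,0} = 2
G(11) = mex{1,1,0} = 2
G(12) = mex{1,1,0} = 2
G(13) = mex{1,1,0} = 2
G(14) = mex{1,1,1} = 0
G(15) = mex{2,1,1} = 0
G(16) = mex{2,2,1} = 0
G(17) = mex{2,2,1} = 0
G(18) = mex{2,2,1} = 0
G(19) = mex{0,2,2} = 1
G(20) = mex{0,0,2} = 1
G(21) = mex{0,0,2} = 1
G(22) = mex{0,0,2} = 1
Pile A: G(22) = 1.
Pile B: G(10) = 2.
Combined Grundy value = 1 ⊕ 2 = 3.
A winning move leaves total XOR = 0, i.e. changes one component's Grundy value g to g ⊕ X where X is the current total.
Pile A: need g' = 1⊕3 = 2. Options: 22−5→G=0, 22−6→G=0, 22−9→G=2. Hits: 1.
Pile B: need g' = 2⊕3 = 1. Options: 10−5→G=1, 10−6→G=0, 10−9→G=0. Hits: 1.

2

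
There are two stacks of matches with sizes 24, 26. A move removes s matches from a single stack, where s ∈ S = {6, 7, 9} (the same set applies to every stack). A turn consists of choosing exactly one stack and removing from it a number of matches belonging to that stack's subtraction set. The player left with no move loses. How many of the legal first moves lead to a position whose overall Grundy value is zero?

0

All stacks use S = {6, 7, 9}:
G(0) = 0
G(1) = mex{} = 0
G(2) = mex{} = 0
G(3) = mex{} = 0
G(4) = mex{} = 0
G(5) = mex{} = 0
G(6) = mex{0} = 1
G(7) = mex{0,0} = 1
G(8) = mex{0,0} = 1
G(9) = mex{0,0,0} = 1
G(10) = mex{0,0,0} = 1
G(11) = mex{0,0,0} = 1
G(12) = mex{1,0,0} = 2
G(13) = mex{1,1,0} = 2
G(14) = mex{1,1,0} = 2
G(15) = mex{1,1,1} = 0
G(16) = mex{1,1,1} = 0
G(17) = mex{1,1,1} = 0
G(18) = mex{2,1,1} = 0
G(19) = mex{2,2,1} = 0
G(20) = mex{2,2,1} = 0
G(21) = mex{0,2,2} = 1
G(22) = mex{0,0,2} = 1
G(23) = mex{0,0,2} = 1
G(24) = mex{0,0,0} = 1
G(25) = mex{0,0,0} = 1
G(26) = mex{0,0,0} = 1
Stack A: G(24) = 1.
Stack B: G(26) = 1.
Combined Grundy value = 1 ⊕ 1 = 0.
A winning move leaves total XOR = 0, i.e. changes one component's Grundy value g to g ⊕ X where X is the current total.
Stack A: target g' = 1⊕0 = 1, but every legal move changes the Grundy value (mex property), so 0 moves.
Stack B: target g' = 1⊕0 = 1, but every legal move changes the Grundy value (mex property), so 0 moves.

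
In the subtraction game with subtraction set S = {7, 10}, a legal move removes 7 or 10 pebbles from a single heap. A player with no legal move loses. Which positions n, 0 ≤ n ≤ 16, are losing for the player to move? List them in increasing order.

0, 1, 2, 3, 4, 5, 6

G(0) = 0
G(1) = mex{} = 0
G(2) = mex{} = 0
G(3) = mex{} = 0
G(4) = mex{} = 0
G(5) = mex{} = 0
G(6) = mex{} = 0
G(7) = mex{0} = 1
G(8) = mex{0} = 1
G(9) = mex{0} = 1
G(10) = mex{0,0} = 1
G(11) = mex{0,0} = 1
G(12) = mex{0,0} = 1
G(13) = mex{0,0} = 1
G(14) = mex{1,0} = 2
G(15) = mex{1,0} = 2
G(16) = mex{1,0} = 2
P-positions are exactly the n with G(n) = 0.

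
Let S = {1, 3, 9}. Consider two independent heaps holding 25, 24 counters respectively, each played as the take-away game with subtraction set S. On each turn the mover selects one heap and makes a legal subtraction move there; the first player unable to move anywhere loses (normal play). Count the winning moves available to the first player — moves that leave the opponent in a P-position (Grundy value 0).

All heaps use S = {1, 3, 9}:
G(0) = 0
G(1) = mex{0} = 1
G(2) = mex{1} = 0
G(3) = mex{0,0} = 1
G(4) = mex{1,1} = 0
G(5) = mex{0,0} = 1
G(6) = mex{1,1} = 0
G(7) = mex{0,0} = 1
G(8) = mex{1,1} = 0
G(9) = mex{0,0,0} = 1
G(10) = mex{1,1,1} = 0
G(11) = mex{0,0,0} = 1
G(12) = mex{1,1,1} = 0
G(13) = mex{0,0,0} = 1
G(14) = mex{1,1,1} = 0
G(15) = mex{0,0,0} = 1
G(16) = mex{1,1,1} = 0
G(17) = mex{0,0,0} = 1
G(18) = mex{1,1,1} = 0
G(19) = mex{0,0,0} = 1
G(20) = mex{1,1,1} = 0
G(21) = mex{0,0,0} = 1
G(22) = mex{1,1,1} = 0
G(23) = mex{0,0,0} = 1
G(24) = mex{1,1,1} = 0
G(25) = mex{0,0,0} = 1
Heap A: G(25) = 1.
Heap B: G(24) = 0.
Combined Grundy value = 1 ⊕ 0 = 1.
A winning move leaves total XOR = 0, i.e. changes one component's Grundy value g to g ⊕ X where X is the current total.
Heap A: need g' = 1⊕1 = 0. Options: 25−1→G=0, 25−3→G=0, 25−9→G=0. Hits: 3.
Heap B: need g' = 0⊕1 = 1. Options: 24−1→G=1, 24−3→G=1, 24−9→G=1. Hits: 3.

6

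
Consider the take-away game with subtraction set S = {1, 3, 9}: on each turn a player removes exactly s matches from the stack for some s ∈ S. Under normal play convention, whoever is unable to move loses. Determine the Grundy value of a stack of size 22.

n :  0  1  2  3  4  5  6  7  8  9 10 11 12 13 14 15 16 17 18 19 20 21 22
G :  0  1  0  1  0  1  0  1  0  1  0  1  0  1  0  1  0  1  0  1  0  1  0

0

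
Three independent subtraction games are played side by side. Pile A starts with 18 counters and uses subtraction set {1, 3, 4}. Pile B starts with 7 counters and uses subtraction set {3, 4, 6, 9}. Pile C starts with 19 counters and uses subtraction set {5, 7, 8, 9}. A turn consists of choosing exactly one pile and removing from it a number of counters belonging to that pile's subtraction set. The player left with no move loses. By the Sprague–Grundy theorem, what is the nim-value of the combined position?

Pile A, S = {1, 3, 4}:
G(0) = 0
G(1) = mex{0} = 1
G(2) = mex{1} = 0
G(3) = mex{0,0} = 1
G(4) = mex{1,1,0} = 2
G(5) = mex{2,0,1} = 3
G(6) = mex{3,1,0} = 2
G(7) = mex{2,2,1} = 0
G(8) = mex{0,3,2} = 1
G(9) = mex{1,2,3} = 0
G(10) = mex{0,0,2} = 1
G(11) = mex{1,1,0} = 2
G(12) = mex{2,0,1} = 3
G(13) = mex{3,1,0} = 2
G(14) = mex{2,2,1} = 0
G(15) = mex{0,3,2} = 1
G(16) = mex{1,2,3} = 0
G(17) = mex{0,0,2} = 1
G(18) = mex{1,1,0} = 2
G_A(18) = 2.
Pile B, S = {3, 4, 6, 9}:
G(0) = 0
G(1) = mex{} = 0
G(2) = mex{} = 0
G(3) = mex{0} = 1
G(4) = mex{0,0} = 1
G(5) = mex{0,0} = 1
G(6) = mex{1,0,0} = 2
G(7) = mex{1,1,0} = 2
G_B(7) = 2.
Pile C, S = {5, 7, 8, 9}:
G(0) = 0
G(1) = mex{} = 0
G(2) = mex{} = 0
G(3) = mex{} = 0
G(4) = mex{} = 0
G(5) = mex{0} = 1
G(6) = mex{0} = 1
G(7) = mex{0,0} = 1
G(8) = mex{0,0,0} = 1
G(9) = mex{0,0,0,0} = 1
G(10) = mex{1,0,0,0} = 2
G(11) = mex{1,0,0,0} = 2
G(12) = mex{1,1,0,0} = 2
G(13) = mex{1,1,1,0} = 2
G(14) = mex{1,1,1,1} = 0
G(15) = mex{2,1,1,1} = 0
G(16) = mex{2,1,1,1} = 0
G(17) = mex{2,2,1,1} = 0
G(18) = mex{2,2,2,1} = 0
G(19) = mex{0,2,2,2} = 1
G_C(19) = 1.
Combined Grundy value = 2 ⊕ 2 ⊕ 1 = 1.

1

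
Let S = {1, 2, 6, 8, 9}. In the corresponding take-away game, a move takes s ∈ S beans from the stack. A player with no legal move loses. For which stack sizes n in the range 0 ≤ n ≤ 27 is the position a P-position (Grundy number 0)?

n :  0  1  2  3  4  5  6  7  8  9 10 11 12 13 14 15 16 17 18 19 20 21 22 23 24 25 26 27
G :  0  1  2  0  1  2  3  0  1  2  0  1  2  3  0  1  2  0  1  2  3  0  1  2  0  1  2  3
P-positions are exactly the n with G(n) = 0.

0, 3, 7, 10, 14, 17, 21, 24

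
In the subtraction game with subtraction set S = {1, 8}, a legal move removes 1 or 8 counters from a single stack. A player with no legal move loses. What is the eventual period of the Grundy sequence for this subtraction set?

9

G(0) = 0
G(1) = mex{0} = 1
G(2) = mex{1} = 0
G(3) = mex{0} = 1
G(4) = mex{1} = 0
G(5) = mex{0} = 1
G(6) = mex{1} = 0
G(7) = mex{0} = 1
G(8) = mex{1,0} = 2
G(9) = mex{2,1} = 0
G(10) = mex{0,0} = 1
G(11) = mex{1,1} = 0
G(12) = mex{0,0} = 1
G(13) = mex{1,1} = 0
G(14) = mex{0,0} = 1
G(15) = mex{1,1} = 0
G(16) = mex{0,2} = 1
G(17) = mex{1,0} = 2
G(18) = mex{2,1} = 0
G(19) = mex{0,0} = 1
G(n+9) = G(n) holds for n = 0,…,7 (a full window of length max(S) = 8), so the sequence is purely periodic with period 9.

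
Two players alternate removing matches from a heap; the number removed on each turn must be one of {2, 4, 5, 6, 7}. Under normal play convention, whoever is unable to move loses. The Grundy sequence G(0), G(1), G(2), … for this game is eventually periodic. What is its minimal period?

9

n :  0  1  2  3  4  5  6  7  8  9 10 11 12 13 14 15 16 17 18 19
G :  0  0  1  1  2  2  3  3  4  0  0  1  1  2  2  3  3  4  0  0
G(n+9) = G(n) holds for n = 0,…,6 (a full window of length max(S) = 7), so the sequence is purely periodic with period 9.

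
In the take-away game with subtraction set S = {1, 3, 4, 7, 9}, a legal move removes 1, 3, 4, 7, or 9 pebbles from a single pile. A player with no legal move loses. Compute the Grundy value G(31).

3

n :  0  1  2  3  4  5  6  7  8  9 10 11 12 13 14 15 16 17 18 19 20 21 22 23 24 25 26 27 28 29 30 31
G :  0  1  0  1  2  3  2  3  0  1  0  1  2  3  2  3  0  1  0  1  2  3  2  3  0  1  0  1  2  3  2  3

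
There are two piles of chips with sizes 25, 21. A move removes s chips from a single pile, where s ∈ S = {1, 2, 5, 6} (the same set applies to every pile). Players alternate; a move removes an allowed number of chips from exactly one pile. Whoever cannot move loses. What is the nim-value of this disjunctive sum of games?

All piles use S = {1, 2, 5, 6}:
G(0) = 0
G(1) = mex{0} = 1
G(2) = mex{1,0} = 2
G(3) = mex{2,1} = 0
G(4) = mex{0,2} = 1
G(5) = mex{1,0,0} = 2
G(6) = mex{2,1,1,0} = 3
G(7) = mex{3,2,2,1} = 0
G(8) = mex{0,3,0,2} = 1
G(9) = mex{1,0,1,0} = 2
G(10) = mex{2,1,2,1} = 0
G(11) = mex{0,2,3,2} = 1
G(12) = mex{1,0,0,3} = 2
G(13) = mex{2,1,1,0} = 3
G(14) = mex{3,2,2,1} = 0
G(15) = mex{0,3,0,2} = 1
G(16) = mex{1,0,1,0} = 2
G(17) = mex{2,1,2,1} = 0
G(18) = mex{0,2,3,2} = 1
G(19) = mex{1,0,0,3} = 2
G(20) = mex{2,1,1,0} = 3
G(21) = mex{3,2,2,1} = 0
G(22) = mex{0,3,0,2} = 1
G(23) = mex{1,0,1,0} = 2
G(24) = mex{2,1,2,1} = 0
G(25) = mex{0,2,3,2} = 1
Pile A: G(25) = 1.
Pile B: G(21) = 0.
Combined Grundy value = 1 ⊕ 0 = 1.

1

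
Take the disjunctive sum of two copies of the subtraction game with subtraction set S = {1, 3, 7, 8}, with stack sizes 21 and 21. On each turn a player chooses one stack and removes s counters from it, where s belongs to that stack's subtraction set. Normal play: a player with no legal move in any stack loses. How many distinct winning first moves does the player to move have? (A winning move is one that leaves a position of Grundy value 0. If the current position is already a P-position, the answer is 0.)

All stacks use S = {1, 3, 7, 8}:
n :  0  1  2  3  4  5  6  7  8  9 10 11 12 13 14 15 16 17 18 19 20 21
G :  0  1  0  1  0  1  0  1  2  3  2  3  2  3  2  0  1  0  1  0  1  0
Stack A: G(21) = 0.
Stack B: G(21) = 0.
Combined Grundy value = 0 ⊕ 0 = 0.
A winning move leaves total XOR = 0, i.e. changes one component's Grundy value g to g ⊕ X where X is the current total.
Stack A: target g' = 0⊕0 = 0, but every legal move changes the Grundy value (mex property), so 0 moves.
Stack B: target g' = 0⊕0 = 0, but every legal move changes the Grundy value (mex property), so 0 moves.

0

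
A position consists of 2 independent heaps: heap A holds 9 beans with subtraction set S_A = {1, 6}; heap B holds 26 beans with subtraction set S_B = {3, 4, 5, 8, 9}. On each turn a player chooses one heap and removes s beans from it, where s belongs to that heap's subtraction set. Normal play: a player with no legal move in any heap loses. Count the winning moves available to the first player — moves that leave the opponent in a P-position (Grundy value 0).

Heap A, S = {1, 6}:
n : 0 1 2 3 4 5 6 7 8 9
G : 0 1 0 1 0 1 2 0 1 0
G_A(9) = 0.
Heap B, S = {3, 4, 5, 8, 9}:
G(0) = 0
G(1) = mex{} = 0
G(2) = mex{} = 0
G(3) = mex{0} = 1
G(4) = mex{0,0} = 1
G(5) = mex{0,0,0} = 1
G(6) = mex{1,0,0} = 2
G(7) = mex{1,1,0} = 2
G(8) = mex{1,1,1,0} = 2
G(9) = mex{2,1,1,0,0} = 3
G(10) = mex{2,2,1,0,0} = 3
G(11) = mex{2,2,2,1,0} = 3
G(12) = mex{3,2,2,1,1} = 0
G(13) = mex{3,3,2,1,1} = 0
G(14) = mex{3,3,3,2,1} = 0
G(15) = mex{0,3,3,2,2} = 1
G(16) = mex{0,0,3,2,2} = 1
G(17) = mex{0,0,0,3,2} = 1
G(18) = mex{1,0,0,3,3} = 2
G(19) = mex{1,1,0,3,3} = 2
G(20) = mex{1,1,1,0,3} = 2
G(21) = mex{2,1,1,0,0} = 3
G(22) = mex{2,2,1,0,0} = 3
G(23) = mex{2,2,2,1,0} = 3
G(24) = mex{3,2,2,1,1} = 0
G(25) = mex{3,3,2,1,1} = 0
G(26) = mex{3,3,3,2,1} = 0
G_B(26) = 0.
Combined Grundy value = 0 ⊕ 0 = 0.
A winning move leaves total XOR = 0, i.e. changes one component's Grundy value g to g ⊕ X where X is the current total.
Heap A: target g' = 0⊕0 = 0, but every legal move changes the Grundy value (mex property), so 0 moves.
Heap B: target g' = 0⊕0 = 0, but every legal move changes the Grundy value (mex property), so 0 moves.

0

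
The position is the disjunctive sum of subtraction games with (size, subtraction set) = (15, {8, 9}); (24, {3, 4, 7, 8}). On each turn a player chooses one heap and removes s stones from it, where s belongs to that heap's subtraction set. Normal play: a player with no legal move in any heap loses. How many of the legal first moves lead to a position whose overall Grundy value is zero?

3

Heap A, S = {8, 9}:
G(0) = 0
G(1) = mex{} = 0
G(2) = mex{} = 0
G(3) = mex{} = 0
G(4) = mex{} = 0
G(5) = mex{} = 0
G(6) = mex{} = 0
G(7) = mex{} = 0
G(8) = mex{0} = 1
G(9) = mex{0,0} = 1
G(10) = mex{0,0} = 1
G(11) = mex{0,0} = 1
G(12) = mex{0,0} = 1
G(13) = mex{0,0} = 1
G(14) = mex{0,0} = 1
G(15) = mex{0,0} = 1
G_A(15) = 1.
Heap B, S = {3, 4, 7, 8}:
n :  0  1  2  3  4  5  6  7  8  9 10 11 12 13 14 15 16 17 18 19 20 21 22 23 24
G :  0  0  0  1  1  1  2  2  2  3  3  0  0  0  1  1  1  2  2  2  3  3  0  0  0
G_B(24) = 0.
Combined Grundy value = 1 ⊕ 0 = 1.
A winning move leaves total XOR = 0, i.e. changes one component's Grundy value g to g ⊕ X where X is the current total.
Heap A: need g' = 1⊕1 = 0. Options: 15−8→G=0, 15−9→G=0. Hits: 2.
Heap B: need g' = 0⊕1 = 1. Options: 24−3→G=3, 24−4→G=3, 24−7→G=2, 24−8→G=1. Hits: 1.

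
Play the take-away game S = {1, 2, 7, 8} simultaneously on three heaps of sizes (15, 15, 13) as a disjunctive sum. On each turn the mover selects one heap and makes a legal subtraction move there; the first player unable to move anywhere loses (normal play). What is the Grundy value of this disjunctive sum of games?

1

All heaps use S = {1, 2, 7, 8}:
G(0) = 0
G(1) = mex{0} = 1
G(2) = mex{1,0} = 2
G(3) = mex{2,1} = 0
G(4) = mex{0,2} = 1
G(5) = mex{1,0} = 2
G(6) = mex{2,1} = 0
G(7) = mex{0,2,0} = 1
G(8) = mex{1,0,1,0} = 2
G(9) = mex{2,1,2,1} = 0
G(10) = mex{0,2,0,2} = 1
G(11) = mex{1,0,1,0} = 2
G(12) = mex{2,1,2,1} = 0
G(13) = mex{0,2,0,2} = 1
G(14) = mex{1,0,1,0} = 2
G(15) = mex{2,1,2,1} = 0
Heap A: G(15) = 0.
Heap B: G(15) = 0.
Heap C: G(13) = 1.
Combined Grundy value = 0 ⊕ 0 ⊕ 1 = 1.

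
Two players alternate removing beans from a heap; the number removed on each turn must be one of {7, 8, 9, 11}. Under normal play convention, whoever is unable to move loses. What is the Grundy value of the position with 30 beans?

1

n :  0  1  2  3  4  5  6  7  8  9 10 11 12 13 14 15 16 17 18 19 20 21 22 23 24 25 26 27 28 29 30
G :  0  0  0  0  0  0  0  1  1  1  1  1  1  1  2  2  2  2  0  0  0  0  0  0  0  1  1  1  1  1  1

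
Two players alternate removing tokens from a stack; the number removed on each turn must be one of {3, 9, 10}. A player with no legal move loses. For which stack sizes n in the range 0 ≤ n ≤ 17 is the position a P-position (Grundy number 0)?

n :  0  1  2  3  4  5  6  7  8  9 10 11 12 13 14 15 16 17
G :  0  0  0  1  1  1  0  0  0  1  1  1  2  0  0  3  1  1
P-positions are exactly the n with G(n) = 0.

0, 1, 2, 6, 7, 8, 13, 14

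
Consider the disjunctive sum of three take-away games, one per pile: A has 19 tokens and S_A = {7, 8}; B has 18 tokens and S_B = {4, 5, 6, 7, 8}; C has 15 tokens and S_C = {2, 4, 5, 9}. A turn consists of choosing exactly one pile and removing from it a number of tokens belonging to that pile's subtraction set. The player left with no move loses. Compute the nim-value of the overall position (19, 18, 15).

1

Pile A, S = {7, 8}:
G(0) = 0
G(1) = mex{} = 0
G(2) = mex{} = 0
G(3) = mex{} = 0
G(4) = mex{} = 0
G(5) = mex{} = 0
G(6) = mex{} = 0
G(7) = mex{0} = 1
G(8) = mex{0,0} = 1
G(9) = mex{0,0} = 1
G(10) = mex{0,0} = 1
G(11) = mex{0,0} = 1
G(12) = mex{0,0} = 1
G(13) = mex{0,0} = 1
G(14) = mex{1,0} = 2
G(15) = mex{1,1} = 0
G(16) = mex{1,1} = 0
G(17) = mex{1,1} = 0
G(18) = mex{1,1} = 0
G(19) = mex{1,1} = 0
G_A(19) = 0.
Pile B, S = {4, 5, 6, 7, 8}:
G(0) = 0
G(1) = mex{} = 0
G(2) = mex{} = 0
G(3) = mex{} = 0
G(4) = mex{0} = 1
G(5) = mex{0,0} = 1
G(6) = mex{0,0,0} = 1
G(7) = mex{0,0,0,0} = 1
G(8) = mex{1,0,0,0,0} = 2
G(9) = mex{1,1,0,0,0} = 2
G(10) = mex{1,1,1,0,0} = 2
G(11) = mex{1,1,1,1,0} = 2
G(12) = mex{2,1,1,1,1} = 0
G(13) = mex{2,2,1,1,1} = 0
G(14) = mex{2,2,2,1,1} = 0
G(15) = mex{2,2,2,2,1} = 0
G(16) = mex{0,2,2,2,2} = 1
G(17) = mex{0,0,2,2,2} = 1
G(18) = mex{0,0,0,2,2} = 1
G_B(18) = 1.
Pile C, S = {2, 4, 5, 9}:
G(0) = 0
G(1) = mex{} = 0
G(2) = mex{0} = 1
G(3) = mex{0} = 1
G(4) = mex{1,0} = 2
G(5) = mex{1,0,0} = 2
G(6) = mex{2,1,0} = 3
G(7) = mex{2,1,1} = 0
G(8) = mex{3,2,1} = 0
G(9) = mex{0,2,2,0} = 1
G(10) = mex{0,3,2,0} = 1
G(11) = mex{1,0,3,1} = 2
G(12) = mex{1,0,0,1} = 2
G(13) = mex{2,1,0,2} = 3
G(14) = mex{2,1,1,2} = 0
G(15) = mex{3,2,1,3} = 0
G_C(15) = 0.
Combined Grundy value = 0 ⊕ 1 ⊕ 0 = 1.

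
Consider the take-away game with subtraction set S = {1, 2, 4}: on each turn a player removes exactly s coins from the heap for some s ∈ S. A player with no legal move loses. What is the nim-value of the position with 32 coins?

n :  0  1  2  3  4  5  6  7  8  9 10 11 12 13 14 15 16 17 18 19 20 21 22 23 24 25 26 27 28 29 30 31 32
G :  0  1  2  0  1  2  0  1  2  0  1  2  0  1  2  0  1  2  0  1  2  0  1  2  0  1  2  0  1  2  0  1  2

2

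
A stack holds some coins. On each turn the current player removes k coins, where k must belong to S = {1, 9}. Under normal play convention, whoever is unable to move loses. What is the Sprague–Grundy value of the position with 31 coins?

1

G(0) = 0
G(1) = mex{0} = 1
G(2) = mex{1} = 0
G(3) = mex{0} = 1
G(4) = mex{1} = 0
G(5) = mex{0} = 1
G(6) = mex{1} = 0
G(7) = mex{0} = 1
G(8) = mex{1} = 0
G(9) = mex{0,0} = 1
G(10) = mex{1,1} = 0
G(11) = mex{0,0} = 1
G(12) = mex{1,1} = 0
G(13) = mex{0,0} = 1
G(14) = mex{1,1} = 0
G(15) = mex{0,0} = 1
G(16) = mex{1,1} = 0
G(17) = mex{0,0} = 1
G(18) = mex{1,1} = 0
G(19) = mex{0,0} = 1
G(20) = mex{1,1} = 0
G(21) = mex{0,0} = 1
G(22) = mex{1,1} = 0
G(23) = mex{0,0} = 1
G(24) = mex{1,1} = 0
G(25) = mex{0,0} = 1
G(26) = mex{1,1} = 0
G(27) = mex{0,0} = 1
G(28) = mex{1,1} = 0
G(29) = mex{0,0} = 1
G(30) = mex{1,1} = 0
G(31) = mex{0,0} = 1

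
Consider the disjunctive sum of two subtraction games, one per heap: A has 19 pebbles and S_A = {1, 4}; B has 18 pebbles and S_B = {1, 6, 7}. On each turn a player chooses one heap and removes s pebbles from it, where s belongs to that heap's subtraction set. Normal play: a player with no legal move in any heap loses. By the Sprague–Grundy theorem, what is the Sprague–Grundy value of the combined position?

Heap A, S = {1, 4}:
G(0) = 0
G(1) = mex{0} = 1
G(2) = mex{1} = 0
G(3) = mex{0} = 1
G(4) = mex{1,0} = 2
G(5) = mex{2,1} = 0
G(6) = mex{0,0} = 1
G(7) = mex{1,1} = 0
G(8) = mex{0,2} = 1
G(9) = mex{1,0} = 2
G(10) = mex{2,1} = 0
G(11) = mex{0,0} = 1
G(12) = mex{1,1} = 0
G(13) = mex{0,2} = 1
G(14) = mex{1,0} = 2
G(15) = mex{2,1} = 0
G(16) = mex{0,0} = 1
G(17) = mex{1,1} = 0
G(18) = mex{0,2} = 1
G(19) = mex{1,0} = 2
G_A(19) = 2.
Heap B, S = {1, 6, 7}:
G(0) = 0
G(1) = mex{0} = 1
G(2) = mex{1} = 0
G(3) = mex{0} = 1
G(4) = mex{1} = 0
G(5) = mex{0} = 1
G(6) = mex{1,0} = 2
G(7) = mex{2,1,0} = 3
G(8) = mex{3,0,1} = 2
G(9) = mex{2,1,0} = 3
G(10) = mex{3,0,1} = 2
G(11) = mex{2,1,0} = 3
G(12) = mex{3,2,1} = 0
G(13) = mex{0,3,2} = 1
G(14) = mex{1,2,3} = 0
G(15) = mex{0,3,2} = 1
G(16) = mex{1,2,3} = 0
G(17) = mex{0,3,2} = 1
G(18) = mex{1,0,3} = 2
G_B(18) = 2.
Combined Grundy value = 2 ⊕ 2 = 0.

0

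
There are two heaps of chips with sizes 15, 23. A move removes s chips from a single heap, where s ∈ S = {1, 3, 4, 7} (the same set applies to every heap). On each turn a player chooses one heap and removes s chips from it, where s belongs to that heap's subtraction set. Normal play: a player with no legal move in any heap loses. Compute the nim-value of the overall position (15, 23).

All heaps use S = {1, 3, 4, 7}:
n :  0  1  2  3  4  5  6  7  8  9 10 11 12 13 14 15 16 17 18 19 20 21 22 23
G :  0  1  0  1  2  3  2  3  0  1  0  1  2  3  2  3  0  1  0  1  2  3  2  3
Heap A: G(15) = 3.
Heap B: G(23) = 3.
Combined Grundy value = 3 ⊕ 3 = 0.

0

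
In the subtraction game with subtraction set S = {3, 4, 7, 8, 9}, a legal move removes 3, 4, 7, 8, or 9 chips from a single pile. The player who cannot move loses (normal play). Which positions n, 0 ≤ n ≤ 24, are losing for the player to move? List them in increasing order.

G(0) = 0
G(1) = mex{} = 0
G(2) = mex{} = 0
G(3) = mex{0} = 1
G(4) = mex{0,0} = 1
G(5) = mex{0,0} = 1
G(6) = mex{1,0} = 2
G(7) = mex{1,1,0} = 2
G(8) = mex{1,1,0,0} = 2
G(9) = mex{2,1,0,0,0} = 3
G(10) = mex{2,2,1,0,0} = 3
G(11) = mex{2,2,1,1,0} = 3
G(12) = mex{3,2,1,1,1} = 0
G(13) = mex{3,3,2,1,1} = 0
G(14) = mex{3,3,2,2,1} = 0
G(15) = mex{0,3,2,2,2} = 1
G(16) = mex{0,0,3,2,2} = 1
G(17) = mex{0,0,3,3,2} = 1
G(18) = mex{1,0,3,3,3} = 2
G(19) = mex{1,1,0,3,3} = 2
G(20) = mex{1,1,0,0,3} = 2
G(21) = mex{2,1,0,0,0} = 3
G(22) = mex{2,2,1,0,0} = 3
G(23) = mex{2,2,1,1,0} = 3
G(24) = mex{3,2,1,1,1} = 0
P-positions are exactly the n with G(n) = 0.

0, 1, 2, 12, 13, 14, 24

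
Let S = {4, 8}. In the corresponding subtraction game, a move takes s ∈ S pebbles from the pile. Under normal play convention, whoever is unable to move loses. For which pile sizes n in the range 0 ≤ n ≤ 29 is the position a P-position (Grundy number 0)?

n :  0  1  2  3  4  5  6  7  8  9 10 11 12 13 14 15 16 17 18 19 20 21 22 23 24 25 26 27 28 29
G :  0  0  0  0  1  1  1  1  2  2  2  2  0  0  0  0  1  1  1  1  2  2  2  2  0  0  0  0  1  1
P-positions are exactly the n with G(n) = 0.

0, 1, 2, 3, 12, 13, 14, 15, 24, 25, 26, 27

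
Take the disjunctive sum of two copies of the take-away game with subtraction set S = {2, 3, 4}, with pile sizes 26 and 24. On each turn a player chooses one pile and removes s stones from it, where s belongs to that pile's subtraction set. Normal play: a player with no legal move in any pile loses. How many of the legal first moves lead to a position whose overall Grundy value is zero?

All piles use S = {2, 3, 4}:
G(0) = 0
G(1) = mex{} = 0
G(2) = mex{0} = 1
G(3) = mex{0,0} = 1
G(4) = mex{1,0,0} = 2
G(5) = mex{1,1,0} = 2
G(6) = mex{2,1,1} = 0
G(7) = mex{2,2,1} = 0
G(8) = mex{0,2,2} = 1
G(9) = mex{0,0,2} = 1
G(10) = mex{1,0,0} = 2
G(11) = mex{1,1,0} = 2
G(12) = mex{2,1,1} = 0
G(13) = mex{2,2,1} = 0
G(14) = mex{0,2,2} = 1
G(15) = mex{0,0,2} = 1
G(16) = mex{1,0,0} = 2
G(17) = mex{1,1,0} = 2
G(18) = mex{2,1,1} = 0
G(19) = mex{2,2,1} = 0
G(20) = mex{0,2,2} = 1
G(21) = mex{0,0,2} = 1
G(22) = mex{1,0,0} = 2
G(23) = mex{1,1,0} = 2
G(24) = mex{2,1,1} = 0
G(25) = mex{2,2,1} = 0
G(26) = mex{0,2,2} = 1
Pile A: G(26) = 1.
Pile B: G(24) = 0.
Combined Grundy value = 1 ⊕ 0 = 1.
A winning move leaves total XOR = 0, i.e. changes one component's Grundy value g to g ⊕ X where X is the current total.
Pile A: need g' = 1⊕1 = 0. Options: 26−2→G=0, 26−3→G=2, 26−4→G=2. Hits: 1.
Pile B: need g' = 0⊕1 = 1. Options: 24−2→G=2, 24−3→G=1, 24−4→G=1. Hits: 2.

3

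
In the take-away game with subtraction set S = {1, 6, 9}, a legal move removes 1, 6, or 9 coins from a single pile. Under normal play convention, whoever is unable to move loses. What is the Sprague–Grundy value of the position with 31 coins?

n :  0  1  2  3  4  5  6  7  8  9 10 11 12 13 14 15 16 17 18 19 20 21 22 23 24 25 26 27 28 29 30 31
G :  0  1  0  1  0  1  2  0  1  2  3  2  0  1  0  1  2  0  1  0  1  2  0  1  0  1  2  0  1  0  1  2

2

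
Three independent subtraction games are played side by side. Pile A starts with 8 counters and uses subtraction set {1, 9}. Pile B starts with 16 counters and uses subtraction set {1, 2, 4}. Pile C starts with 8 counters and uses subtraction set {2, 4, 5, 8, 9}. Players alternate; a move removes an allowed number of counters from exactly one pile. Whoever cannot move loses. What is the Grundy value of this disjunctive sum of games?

Pile A, S = {1, 9}:
n : 0 1 2 3 4 5 6 7 8
G : 0 1 0 1 0 1 0 1 0
G_A(8) = 0.
Pile B, S = {1, 2, 4}:
n :  0  1  2  3  4  5  6  7  8  9 10 11 12 13 14 15 16
G :  0  1  2  0  1  2  0  1  2  0  1  2  0  1  2  0  1
G_B(16) = 1.
Pile C, S = {2, 4, 5, 8, 9}:
n : 0 1 2 3 4 5 6 7 8
G : 0 0 1 1 2 2 3 0 4
G_C(8) = 4.
Combined Grundy value = 0 ⊕ 1 ⊕ 4 = 5.

5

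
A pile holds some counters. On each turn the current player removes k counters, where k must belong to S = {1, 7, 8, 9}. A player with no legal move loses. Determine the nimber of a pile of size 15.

G(0) = 0
G(1) = mex{0} = 1
G(2) = mex{1} = 0
G(3) = mex{0} = 1
G(4) = mex{1} = 0
G(5) = mex{0} = 1
G(6) = mex{1} = 0
G(7) = mex{0,0} = 1
G(8) = mex{1,1,0} = 2
G(9) = mex{2,0,1,0} = 3
G(10) = mex{3,1,0,1} = 2
G(11) = mex{2,0,1,0} = 3
G(12) = mex{3,1,0,1} = 2
G(13) = mex{2,0,1,0} = 3
G(14) = mex{3,1,0,1} = 2
G(15) = mex{2,2,1,0} = 3

3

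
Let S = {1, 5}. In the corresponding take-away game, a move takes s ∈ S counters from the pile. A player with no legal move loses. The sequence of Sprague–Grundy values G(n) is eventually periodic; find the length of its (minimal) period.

n :  0  1  2  3  4  5  6  7  8  9 10 11 12 13 14
G :  0  1  0  1  0  1  0  1  0  1  0  1  0  1  0
G(n+2) = G(n) holds for n = 0,…,4 (a full window of length max(S) = 5), so the sequence is purely periodic with period 2.

2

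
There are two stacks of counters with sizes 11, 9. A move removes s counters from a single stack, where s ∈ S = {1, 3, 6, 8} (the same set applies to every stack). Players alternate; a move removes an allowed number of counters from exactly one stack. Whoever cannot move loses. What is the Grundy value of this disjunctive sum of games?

All stacks use S = {1, 3, 6, 8}:
n :  0  1  2  3  4  5  6  7  8  9 10 11
G :  0  1  0  1  0  1  2  3  2  0  1  0
Stack A: G(11) = 0.
Stack B: G(9) = 0.
Combined Grundy value = 0 ⊕ 0 = 0.

0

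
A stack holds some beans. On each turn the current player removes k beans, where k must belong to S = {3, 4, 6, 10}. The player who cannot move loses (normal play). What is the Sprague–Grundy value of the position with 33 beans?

1

n :  0  1  2  3  4  5  6  7  8  9 10 11 12 13 14 15 16 17 18 19 20 21 22 23 24 25 26 27 28 29 30 31 32 33
G :  0  0  0  1  1  1  2  2  2  0  3  3  1  4  0  2  0  1  3  1  2  0  2  0  1  3  1  2  0  2  0  1  3  1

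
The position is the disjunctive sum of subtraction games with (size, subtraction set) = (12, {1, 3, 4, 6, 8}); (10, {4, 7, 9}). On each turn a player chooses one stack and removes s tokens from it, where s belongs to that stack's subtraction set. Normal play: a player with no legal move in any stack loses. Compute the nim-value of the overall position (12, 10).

1

Stack A, S = {1, 3, 4, 6, 8}:
G(0) = 0
G(1) = mex{0} = 1
G(2) = mex{1} = 0
G(3) = mex{0,0} = 1
G(4) = mex{1,1,0} = 2
G(5) = mex{2,0,1} = 3
G(6) = mex{3,1,0,0} = 2
G(7) = mex{2,2,1,1} = 0
G(8) = mex{0,3,2,0,0} = 1
G(9) = mex{1,2,3,1,1} = 0
G(10) = mex{0,0,2,2,0} = 1
G(11) = mex{1,1,0,3,1} = 2
G(12) = mex{2,0,1,2,2} = 3
G_A(12) = 3.
Stack B, S = {4, 7, 9}:
G(0) = 0
G(1) = mex{} = 0
G(2) = mex{} = 0
G(3) = mex{} = 0
G(4) = mex{0} = 1
G(5) = mex{0} = 1
G(6) = mex{0} = 1
G(7) = mex{0,0} = 1
G(8) = mex{1,0} = 2
G(9) = mex{1,0,0} = 2
G(10) = mex{1,0,0} = 2
G_B(10) = 2.
Combined Grundy value = 3 ⊕ 2 = 1.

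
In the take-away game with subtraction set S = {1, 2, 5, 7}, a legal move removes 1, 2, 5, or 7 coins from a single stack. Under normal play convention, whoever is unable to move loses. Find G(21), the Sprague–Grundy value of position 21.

n :  0  1  2  3  4  5  6  7  8  9 10 11 12 13 14 15 16 17 18 19 20 21
G :  0  1  2  0  1  2  0  1  2  0  1  2  0  1  2  0  1  2  0  1  2  0

0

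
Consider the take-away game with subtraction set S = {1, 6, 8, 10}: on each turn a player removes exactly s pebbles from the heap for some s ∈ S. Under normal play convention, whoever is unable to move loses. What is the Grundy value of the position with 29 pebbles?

2

G(0) = 0
G(1) = mex{0} = 1
G(2) = mex{1} = 0
G(3) = mex{0} = 1
G(4) = mex{1} = 0
G(5) = mex{0} = 1
G(6) = mex{1,0} = 2
G(7) = mex{2,1} = 0
G(8) = mex{0,0,0} = 1
G(9) = mex{1,1,1} = 0
G(10) = mex{0,0,0,0} = 1
G(11) = mex{1,1,1,1} = 0
G(12) = mex{0,2,0,0} = 1
G(13) = mex{1,0,1,1} = 2
G(14) = mex{2,1,2,0} = 3
G(15) = mex{3,0,0,1} = 2
G(16) = mex{2,1,1,2} = 0
G(17) = mex{0,0,0,0} = 1
G(18) = mex{1,1,1,1} = 0
G(19) = mex{0,2,0,0} = 1
G(20) = mex{1,3,1,1} = 0
G(21) = mex{0,2,2,0} = 1
G(22) = mex{1,0,3,1} = 2
G(23) = mex{2,1,2,2} = 0
G(24) = mex{0,0,0,3} = 1
G(25) = mex{1,1,1,2} = 0
G(26) = mex{0,0,0,0} = 1
G(27) = mex{1,1,1,1} = 0
G(28) = mex{0,2,0,0} = 1
G(29) = mex{1,0,1,1} = 2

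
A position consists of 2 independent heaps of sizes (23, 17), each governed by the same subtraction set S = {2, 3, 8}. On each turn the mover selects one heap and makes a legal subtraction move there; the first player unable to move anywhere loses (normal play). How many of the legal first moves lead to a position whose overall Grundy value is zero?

0

All heaps use S = {2, 3, 8}:
n :  0  1  2  3  4  5  6  7  8  9 10 11 12 13 14 15 16 17 18 19 20 21 22 23
G :  0  0  1  1  2  0  0  1  1  2  0  0  1  1  2  0  0  1  1  2  0  0  1  1
Heap A: G(23) = 1.
Heap B: G(17) = 1.
Combined Grundy value = 1 ⊕ 1 = 0.
A winning move leaves total XOR = 0, i.e. changes one component's Grundy value g to g ⊕ X where X is the current total.
Heap A: target g' = 1⊕0 = 1, but every legal move changes the Grundy value (mex property), so 0 moves.
Heap B: target g' = 1⊕0 = 1, but every legal move changes the Grundy value (mex property), so 0 moves.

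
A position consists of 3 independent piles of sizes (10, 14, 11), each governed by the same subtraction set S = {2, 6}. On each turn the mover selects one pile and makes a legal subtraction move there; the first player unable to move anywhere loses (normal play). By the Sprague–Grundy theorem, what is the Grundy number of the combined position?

All piles use S = {2, 6}:
G(0) = 0
G(1) = mex{} = 0
G(2) = mex{0} = 1
G(3) = mex{0} = 1
G(4) = mex{1} = 0
G(5) = mex{1} = 0
G(6) = mex{0,0} = 1
G(7) = mex{0,0} = 1
G(8) = mex{1,1} = 0
G(9) = mex{1,1} = 0
G(10) = mex{0,0} = 1
G(11) = mex{0,0} = 1
G(12) = mex{1,1} = 0
G(13) = mex{1,1} = 0
G(14) = mex{0,0} = 1
Pile A: G(10) = 1.
Pile B: G(14) = 1.
Pile C: G(11) = 1.
Combined Grundy value = 1 ⊕ 1 ⊕ 1 = 1.

1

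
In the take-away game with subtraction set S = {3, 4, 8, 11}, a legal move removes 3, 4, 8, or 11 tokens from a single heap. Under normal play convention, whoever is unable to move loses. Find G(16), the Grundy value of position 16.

0

n :  0  1  2  3  4  5  6  7  8  9 10 11 12 13 14 15 16
G :  0  0  0  1  1  1  2  0  2  3  1  3  4  2  0  2  0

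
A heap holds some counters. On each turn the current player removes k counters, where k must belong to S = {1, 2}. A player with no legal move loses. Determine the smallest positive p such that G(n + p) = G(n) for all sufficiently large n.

3

G(0) = 0
G(1) = mex{0} = 1
G(2) = mex{1,0} = 2
G(3) = mex{2,1} = 0
G(4) = mex{0,2} = 1
G(5) = mex{1,0} = 2
G(6) = mex{2,1} = 0
G(7) = mex{0,2} = 1
G(8) = mex{1,0} = 2
G(9) = mex{2,1} = 0
G(10) = mex{0,2} = 1
G(11) = mex{1,0} = 2
G(12) = mex{2,1} = 0
G(13) = mex{0,2} = 1
G(14) = mex{1,0} = 2
G(n+3) = G(n) holds for n = 0,…,1 (a full window of length max(S) = 2), so the sequence is purely periodic with period 3.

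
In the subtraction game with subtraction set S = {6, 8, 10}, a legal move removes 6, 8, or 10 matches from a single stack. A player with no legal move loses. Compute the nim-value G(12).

2

n :  0  1  2  3  4  5  6  7  8  9 10 11 12
G :  0  0  0  0  0  0  1  1  1  1  1  1  2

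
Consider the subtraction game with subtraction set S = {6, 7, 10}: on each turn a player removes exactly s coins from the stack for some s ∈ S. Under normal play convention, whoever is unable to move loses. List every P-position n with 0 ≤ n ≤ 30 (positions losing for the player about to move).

0, 1, 2, 3, 4, 5, 16, 17, 18, 19, 20, 21

n :  0  1  2  3  4  5  6  7  8  9 10 11 12 13 14 15 16 17 18 19 20 21 22 23 24 25 26 27 28 29 30
G :  0  0  0  0  0  0  1  1  1  1  1  1  2  2  2  2  0  0  0  0  0  0  1  1  1  1  1  1  2  2  2
P-positions are exactly the n with G(n) = 0.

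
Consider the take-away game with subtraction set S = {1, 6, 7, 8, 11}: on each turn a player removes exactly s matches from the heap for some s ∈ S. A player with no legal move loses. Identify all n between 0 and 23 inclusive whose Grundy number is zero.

0, 2, 4, 14, 16, 18

G(0) = 0
G(1) = mex{0} = 1
G(2) = mex{1} = 0
G(3) = mex{0} = 1
G(4) = mex{1} = 0
G(5) = mex{0} = 1
G(6) = mex{1,0} = 2
G(7) = mex{2,1,0} = 3
G(8) = mex{3,0,1,0} = 2
G(9) = mex{2,1,0,1} = 3
G(10) = mex{3,0,1,0} = 2
G(11) = mex{2,1,0,1,0} = 3
G(12) = mex{3,2,1,0,1} = 4
G(13) = mex{4,3,2,1,0} = 5
G(14) = mex{5,2,3,2,1} = 0
G(15) = mex{0,3,2,3,0} = 1
G(16) = mex{1,2,3,2,1} = 0
G(17) = mex{0,3,2,3,2} = 1
G(18) = mex{1,4,3,2,3} = 0
G(19) = mex{0,5,4,3,2} = 1
G(20) = mex{1,0,5,4,3} = 2
G(21) = mex{2,1,0,5,2} = 3
G(22) = mex{3,0,1,0,3} = 2
G(23) = mex{2,1,0,1,4} = 3
P-positions are exactly the n with G(n) = 0.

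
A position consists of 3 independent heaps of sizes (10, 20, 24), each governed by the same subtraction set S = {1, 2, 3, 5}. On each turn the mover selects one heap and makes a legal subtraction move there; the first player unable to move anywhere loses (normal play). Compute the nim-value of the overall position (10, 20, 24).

2

All heaps use S = {1, 2, 3, 5}:
G(0) = 0
G(1) = mex{0} = 1
G(2) = mex{1,0} = 2
G(3) = mex{2,1,0} = 3
G(4) = mex{3,2,1} = 0
G(5) = mex{0,3,2,0} = 1
G(6) = mex{1,0,3,1} = 2
G(7) = mex{2,1,0,2} = 3
G(8) = mex{3,2,1,3} = 0
G(9) = mex{0,3,2,0} = 1
G(10) = mex{1,0,3,1} = 2
G(11) = mex{2,1,0,2} = 3
G(12) = mex{3,2,1,3} = 0
G(13) = mex{0,3,2,0} = 1
G(14) = mex{1,0,3,1} = 2
G(15) = mex{2,1,0,2} = 3
G(16) = mex{3,2,1,3} = 0
G(17) = mex{0,3,2,0} = 1
G(18) = mex{1,0,3,1} = 2
G(19) = mex{2,1,0,2} = 3
G(20) = mex{3,2,1,3} = 0
G(21) = mex{0,3,2,0} = 1
G(22) = mex{1,0,3,1} = 2
G(23) = mex{2,1,0,2} = 3
G(24) = mex{3,2,1,3} = 0
Heap A: G(10) = 2.
Heap B: G(20) = 0.
Heap C: G(24) = 0.
Combined Grundy value = 2 ⊕ 0 ⊕ 0 = 2.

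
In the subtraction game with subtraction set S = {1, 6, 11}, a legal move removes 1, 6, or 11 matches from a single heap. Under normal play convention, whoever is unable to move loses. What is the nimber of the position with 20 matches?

1

G(0) = 0
G(1) = mex{0} = 1
G(2) = mex{1} = 0
G(3) = mex{0} = 1
G(4) = mex{1} = 0
G(5) = mex{0} = 1
G(6) = mex{1,0} = 2
G(7) = mex{2,1} = 0
G(8) = mex{0,0} = 1
G(9) = mex{1,1} = 0
G(10) = mex{0,0} = 1
G(11) = mex{1,1,0} = 2
G(12) = mex{2,2,1} = 0
G(13) = mex{0,0,0} = 1
G(14) = mex{1,1,1} = 0
G(15) = mex{0,0,0} = 1
G(16) = mex{1,1,1} = 0
G(17) = mex{0,2,2} = 1
G(18) = mex{1,0,0} = 2
G(19) = mex{2,1,1} = 0
G(20) = mex{0,0,0} = 1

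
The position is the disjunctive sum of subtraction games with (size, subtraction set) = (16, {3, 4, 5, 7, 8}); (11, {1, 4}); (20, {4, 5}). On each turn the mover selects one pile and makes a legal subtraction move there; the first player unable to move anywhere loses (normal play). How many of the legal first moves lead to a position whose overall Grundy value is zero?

0

Pile A, S = {3, 4, 5, 7, 8}:
G(0) = 0
G(1) = mex{} = 0
G(2) = mex{} = 0
G(3) = mex{0} = 1
G(4) = mex{0,0} = 1
G(5) = mex{0,0,0} = 1
G(6) = mex{1,0,0} = 2
G(7) = mex{1,1,0,0} = 2
G(8) = mex{1,1,1,0,0} = 2
G(9) = mex{2,1,1,0,0} = 3
G(10) = mex{2,2,1,1,0} = 3
G(11) = mex{2,2,2,1,1} = 0
G(12) = mex{3,2,2,1,1} = 0
G(13) = mex{3,3,2,2,1} = 0
G(14) = mex{0,3,3,2,2} = 1
G(15) = mex{0,0,3,2,2} = 1
G(16) = mex{0,0,0,3,2} = 1
G_A(16) = 1.
Pile B, S = {1, 4}:
G(0) = 0
G(1) = mex{0} = 1
G(2) = mex{1} = 0
G(3) = mex{0} = 1
G(4) = mex{1,0} = 2
G(5) = mex{2,1} = 0
G(6) = mex{0,0} = 1
G(7) = mex{1,1} = 0
G(8) = mex{0,2} = 1
G(9) = mex{1,0} = 2
G(10) = mex{2,1} = 0
G(11) = mex{0,0} = 1
G_B(11) = 1.
Pile C, S = {4, 5}:
n :  0  1  2  3  4  5  6  7  8  9 10 11 12 13 14 15 16 17 18 19 20
G :  0  0  0  0  1  1  1  1  2  0  0  0  0  1  1  1  1  2  0  0  0
G_C(20) = 0.
Combined Grundy value = 1 ⊕ 1 ⊕ 0 = 0.
A winning move leaves total XOR = 0, i.e. changes one component's Grundy value g to g ⊕ X where X is the current total.
Pile A: target g' = 1⊕0 = 1, but every legal move changes the Grundy value (mex property), so 0 moves.
Pile B: target g' = 1⊕0 = 1, but every legal move changes the Grundy value (mex property), so 0 moves.
Pile C: target g' = 0⊕0 = 0, but every legal move changes the Grundy value (mex property), so 0 moves.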